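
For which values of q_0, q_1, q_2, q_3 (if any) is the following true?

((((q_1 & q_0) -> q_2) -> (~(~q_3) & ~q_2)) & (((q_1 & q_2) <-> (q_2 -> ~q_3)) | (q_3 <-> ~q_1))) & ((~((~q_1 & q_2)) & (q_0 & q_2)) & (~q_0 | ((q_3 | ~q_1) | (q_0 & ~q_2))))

Unsatisfiable — no assignment works.

Case q_2 = True: the conjunct ((q_1 & q_0) -> q_2) -> (~(~q_3) & ~q_2) becomes ((q_1 & q_0) -> True) -> (~(~q_3) & False) = False.
Case q_2 = False: the conjunct q_2 is False.
Both cases fail — unsatisfiable.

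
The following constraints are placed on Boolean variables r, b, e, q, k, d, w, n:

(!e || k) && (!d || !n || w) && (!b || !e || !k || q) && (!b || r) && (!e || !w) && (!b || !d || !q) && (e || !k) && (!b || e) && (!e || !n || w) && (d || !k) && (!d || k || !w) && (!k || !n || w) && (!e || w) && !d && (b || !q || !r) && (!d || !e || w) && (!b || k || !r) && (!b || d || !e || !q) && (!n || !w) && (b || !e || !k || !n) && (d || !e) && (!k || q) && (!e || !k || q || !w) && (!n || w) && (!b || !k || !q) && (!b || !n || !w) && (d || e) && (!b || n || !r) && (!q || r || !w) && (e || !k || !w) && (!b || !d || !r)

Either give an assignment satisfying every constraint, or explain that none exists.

UNSATISFIABLE

Case d = True:
  Clause (!d) is falsified — contradiction.
Case d = False:
  (d || !k) forces k = False.
  (!e || k) forces e = False.
  Clause (d || e) is falsified — contradiction.
Both cases fail, so the formula is unsatisfiable.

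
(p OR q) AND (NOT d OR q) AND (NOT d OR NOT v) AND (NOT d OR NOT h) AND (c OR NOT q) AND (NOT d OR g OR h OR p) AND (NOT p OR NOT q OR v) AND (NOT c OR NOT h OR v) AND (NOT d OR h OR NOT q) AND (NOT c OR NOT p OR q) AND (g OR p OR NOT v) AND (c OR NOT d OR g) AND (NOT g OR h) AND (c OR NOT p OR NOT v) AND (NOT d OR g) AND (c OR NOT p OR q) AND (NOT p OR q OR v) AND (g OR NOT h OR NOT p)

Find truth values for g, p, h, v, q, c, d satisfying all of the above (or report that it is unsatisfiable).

Set g = True.
  then (NOT g OR h) forces h = True.
  then (NOT d OR NOT h) forces d = False.
Set p = True.
Try v = False:
  (NOT p OR NOT q OR v) forces q = False.
  clause (NOT p OR q OR v) is falsified — backtrack.
So v = True.
  then (c OR NOT p OR NOT v) forces c = True.
  then (NOT c OR NOT p OR q) forces q = True.
All clauses satisfied.

g=T; p=T; h=T; v=T; q=T; c=T; d=F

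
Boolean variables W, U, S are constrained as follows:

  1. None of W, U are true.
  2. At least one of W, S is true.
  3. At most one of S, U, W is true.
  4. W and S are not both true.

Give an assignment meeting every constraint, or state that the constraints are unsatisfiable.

W=F; U=F; S=T

  (1) {W, U}: 0 true — none ✓
  (2) {W, S}: 1 true — at least one ✓
  (3) {S, U, W}: 1 true — at most one ✓
  (4) W=F, S=T — not both ✓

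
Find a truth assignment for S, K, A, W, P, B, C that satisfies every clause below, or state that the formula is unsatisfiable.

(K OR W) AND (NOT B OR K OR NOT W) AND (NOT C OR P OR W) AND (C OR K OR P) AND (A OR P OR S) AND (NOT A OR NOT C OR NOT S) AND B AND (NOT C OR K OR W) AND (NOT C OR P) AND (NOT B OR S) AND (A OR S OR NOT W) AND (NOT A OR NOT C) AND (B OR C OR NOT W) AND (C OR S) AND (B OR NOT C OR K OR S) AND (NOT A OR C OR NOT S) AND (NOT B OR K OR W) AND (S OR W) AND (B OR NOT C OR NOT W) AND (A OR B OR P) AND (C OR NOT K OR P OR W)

Unit clause (B) forces B = True.
In (NOT B OR S) only S is left, so S = True.
Try K = False:
  (K OR W) forces W = True.
  clause (NOT B OR K OR NOT W) is falsified — backtrack.
So K = True.
Set A = False.
Set W = True.
Set P = True.
Set C = True.
All clauses satisfied.

S = True; K = True; A = False; W = True; P = True; B = True; C = True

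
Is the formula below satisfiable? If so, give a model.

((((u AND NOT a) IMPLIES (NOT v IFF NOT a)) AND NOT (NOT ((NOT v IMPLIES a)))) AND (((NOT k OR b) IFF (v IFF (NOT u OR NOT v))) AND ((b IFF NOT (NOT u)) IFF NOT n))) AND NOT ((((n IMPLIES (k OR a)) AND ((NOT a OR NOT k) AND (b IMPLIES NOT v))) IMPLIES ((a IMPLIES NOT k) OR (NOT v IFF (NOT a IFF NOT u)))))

The conjunct NOT ((((n IMPLIES (k OR a)) AND ((NOT a OR NOT k) AND (b IMPLIES NOT v))) IMPLIES ((a IMPLIES NOT k) OR (NOT v IFF (NOT a IFF NOT u))))) is unsatisfiable on its own:
  a = True: simplifies to NOT (((NOT k AND (b IMPLIES NOT v)) IMPLIES (NOT k OR (NOT v IFF u)))).
    k = True: this becomes NOT ((False IMPLIES (NOT v IFF u))) = False.
    k = False: this becomes NOT (((b IMPLIES NOT v) IMPLIES True)) = False.
  a = False: this becomes NOT ((((n IMPLIES k) AND (b IMPLIES NOT v)) IMPLIES True)) = False.
So the whole conjunction is unsatisfiable.

UNSATISFIABLE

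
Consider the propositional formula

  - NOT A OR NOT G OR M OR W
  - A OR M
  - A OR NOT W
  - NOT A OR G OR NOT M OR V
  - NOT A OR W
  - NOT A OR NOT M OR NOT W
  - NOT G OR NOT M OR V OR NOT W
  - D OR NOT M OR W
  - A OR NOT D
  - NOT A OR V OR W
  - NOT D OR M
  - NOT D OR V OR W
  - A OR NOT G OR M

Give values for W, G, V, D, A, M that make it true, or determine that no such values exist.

Set W = True.
  then (A OR NOT W) forces A = True.
  then (NOT A OR NOT M OR NOT W) forces M = False.
  then (NOT D OR M) forces D = False.
Set G = False.
Set V = False.
All clauses satisfied.

W: True, G: False, V: False, D: False, A: True, M: False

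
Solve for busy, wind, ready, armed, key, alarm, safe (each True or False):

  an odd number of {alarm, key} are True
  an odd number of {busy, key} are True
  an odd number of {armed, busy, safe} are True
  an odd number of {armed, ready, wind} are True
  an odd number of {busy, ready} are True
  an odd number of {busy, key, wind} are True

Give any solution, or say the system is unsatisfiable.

busy = False; wind = False; ready = True; armed = False; key = True; alarm = False; safe = True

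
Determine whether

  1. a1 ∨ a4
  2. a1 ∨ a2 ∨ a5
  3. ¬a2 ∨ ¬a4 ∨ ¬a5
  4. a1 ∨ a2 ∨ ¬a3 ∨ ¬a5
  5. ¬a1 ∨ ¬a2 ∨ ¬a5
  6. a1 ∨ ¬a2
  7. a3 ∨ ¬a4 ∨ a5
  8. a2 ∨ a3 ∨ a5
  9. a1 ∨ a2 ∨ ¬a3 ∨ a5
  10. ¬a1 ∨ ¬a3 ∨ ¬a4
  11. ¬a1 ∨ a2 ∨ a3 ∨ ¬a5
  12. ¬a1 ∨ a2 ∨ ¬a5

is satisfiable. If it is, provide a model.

a1: True; a2: False; a3: True; a4: False; a5: False

Set a1 = True.
Set a2 = False.
  then (¬a1 ∨ a2 ∨ ¬a5) forces a5 = False.
  then (a2 ∨ a3 ∨ a5) forces a3 = True.
  then (¬a1 ∨ ¬a3 ∨ ¬a4) forces a4 = False.
All clauses satisfied.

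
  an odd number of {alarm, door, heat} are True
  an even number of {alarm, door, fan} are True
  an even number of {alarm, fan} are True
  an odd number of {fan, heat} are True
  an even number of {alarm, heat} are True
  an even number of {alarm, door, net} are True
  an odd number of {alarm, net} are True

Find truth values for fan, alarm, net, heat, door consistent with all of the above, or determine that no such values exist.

No satisfying assignment exists.

Adding constraints 1, 2, 3, 5 mod 2: every variable appears an even number of times on the left, so the left side is 0.
But the right sides sum to 1 (mod 2). 0 ≠ 1 — the system is inconsistent.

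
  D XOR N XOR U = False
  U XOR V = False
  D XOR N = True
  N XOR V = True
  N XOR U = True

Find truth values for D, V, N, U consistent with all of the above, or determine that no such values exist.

D: True, V: True, N: False, U: True

D XOR N XOR U = T XOR F XOR T = False ✓
U XOR V = T XOR T = False ✓
D XOR N = T XOR F = True ✓
N XOR V = F XOR T = True ✓
N XOR U = F XOR T = True ✓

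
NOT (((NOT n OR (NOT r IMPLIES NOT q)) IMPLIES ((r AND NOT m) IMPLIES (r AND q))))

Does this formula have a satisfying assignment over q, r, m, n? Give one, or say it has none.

q = False, r = True, m = False, n = False

  NOT (((NOT n OR (NOT r IMPLIES NOT q)) IMPLIES ((r AND NOT m) IMPLIES (r AND q)))) = True
    (NOT n OR (NOT r IMPLIES NOT q)) IMPLIES ((r AND NOT m) IMPLIES (r AND q)) = False
      NOT n OR (NOT r IMPLIES NOT q) = True
        NOT n = True
        NOT r IMPLIES NOT q = True
          NOT r = False
          NOT q = True
      (r AND NOT m) IMPLIES (r AND q) = False
        r AND NOT m = True
          NOT m = True
        r AND q = False
The formula evaluates to True.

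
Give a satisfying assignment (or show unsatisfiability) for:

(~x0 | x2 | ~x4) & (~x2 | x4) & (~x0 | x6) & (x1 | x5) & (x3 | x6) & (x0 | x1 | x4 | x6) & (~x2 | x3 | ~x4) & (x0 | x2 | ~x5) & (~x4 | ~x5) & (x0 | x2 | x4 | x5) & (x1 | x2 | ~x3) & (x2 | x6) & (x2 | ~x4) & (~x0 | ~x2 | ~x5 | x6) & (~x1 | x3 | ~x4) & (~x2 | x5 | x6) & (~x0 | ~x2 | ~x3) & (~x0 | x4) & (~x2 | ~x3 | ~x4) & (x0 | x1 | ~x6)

Unsatisfiable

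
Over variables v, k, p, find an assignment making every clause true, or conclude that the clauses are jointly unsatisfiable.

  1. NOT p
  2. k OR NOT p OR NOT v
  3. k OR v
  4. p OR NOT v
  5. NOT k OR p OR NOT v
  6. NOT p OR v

v: False, k: True, p: False

Unit clause (NOT p) forces p = False.
In (p OR NOT v) only NOT v is left, so v = False.
In (k OR v) only k is left, so k = True.
All clauses satisfied.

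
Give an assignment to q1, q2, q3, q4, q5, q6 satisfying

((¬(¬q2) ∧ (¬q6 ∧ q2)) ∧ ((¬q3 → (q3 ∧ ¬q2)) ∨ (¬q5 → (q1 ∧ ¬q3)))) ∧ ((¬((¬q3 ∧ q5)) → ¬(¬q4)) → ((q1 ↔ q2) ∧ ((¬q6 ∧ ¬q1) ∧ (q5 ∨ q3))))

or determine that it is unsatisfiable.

q1=T, q2=T, q3=F, q4=F, q5=F, q6=F

  (¬(¬q2) ∧ (¬q6 ∧ q2)) ∧ ((¬q3 → (q3 ∧ ¬q2)) ∨ (¬q5 → (q1 ∧ ¬q3))) = True
    ¬(¬q2) ∧ (¬q6 ∧ q2) = True
      ¬(¬q2) = True
        ¬q2 = False
      ¬q6 ∧ q2 = True
        ¬q6 = True
    (¬q3 → (q3 ∧ ¬q2)) ∨ (¬q5 → (q1 ∧ ¬q3)) = True
      ¬q3 → (q3 ∧ ¬q2) = False
        ¬q3 = True
        q3 ∧ ¬q2 = False
          ¬q2 = False
      ¬q5 → (q1 ∧ ¬q3) = True
        ¬q5 = True
        q1 ∧ ¬q3 = True
          ¬q3 = True
  (¬((¬q3 ∧ q5)) → ¬(¬q4)) → ((q1 ↔ q2) ∧ ((¬q6 ∧ ¬q1) ∧ (q5 ∨ q3))) = True
    ¬((¬q3 ∧ q5)) → ¬(¬q4) = False
      ¬((¬q3 ∧ q5)) = True
        ¬q3 ∧ q5 = False
          ¬q3 = True
      ¬(¬q4) = False
        ¬q4 = True
    (q1 ↔ q2) ∧ ((¬q6 ∧ ¬q1) ∧ (q5 ∨ q3)) = False
      q1 ↔ q2 = True
      (¬q6 ∧ ¬q1) ∧ (q5 ∨ q3) = False
        ¬q6 ∧ ¬q1 = False
          ¬q6 = True
          ¬q1 = False
        q5 ∨ q3 = False
Both conjuncts True, so the formula holds.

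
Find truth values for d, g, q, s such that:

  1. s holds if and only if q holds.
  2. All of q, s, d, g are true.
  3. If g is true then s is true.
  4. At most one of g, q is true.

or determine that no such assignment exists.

Case g = True:
  (2) forces q = True.
  Constraint (4) is violated (g=T, q=T) — contradiction.
Case g = False:
  Constraint (2) is violated (g=F) — contradiction.
Both cases fail — unsatisfiable.

The formula is unsatisfiable.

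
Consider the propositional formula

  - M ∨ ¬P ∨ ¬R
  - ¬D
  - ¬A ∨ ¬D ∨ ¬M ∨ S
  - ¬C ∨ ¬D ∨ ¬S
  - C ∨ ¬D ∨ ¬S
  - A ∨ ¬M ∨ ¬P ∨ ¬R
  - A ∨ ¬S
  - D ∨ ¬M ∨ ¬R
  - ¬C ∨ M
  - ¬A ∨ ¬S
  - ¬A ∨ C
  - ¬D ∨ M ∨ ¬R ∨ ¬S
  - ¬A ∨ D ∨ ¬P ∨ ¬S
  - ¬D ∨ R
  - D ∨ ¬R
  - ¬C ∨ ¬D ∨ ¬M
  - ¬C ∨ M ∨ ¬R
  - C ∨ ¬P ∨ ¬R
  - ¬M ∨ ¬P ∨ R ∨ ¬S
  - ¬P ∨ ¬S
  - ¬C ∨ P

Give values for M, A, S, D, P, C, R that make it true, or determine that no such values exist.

M = True; A = True; S = False; D = False; P = True; C = True; R = False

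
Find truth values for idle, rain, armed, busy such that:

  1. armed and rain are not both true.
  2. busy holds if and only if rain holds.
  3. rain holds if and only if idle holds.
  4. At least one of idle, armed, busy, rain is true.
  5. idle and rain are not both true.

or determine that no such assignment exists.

idle = False; rain = False; armed = True; busy = False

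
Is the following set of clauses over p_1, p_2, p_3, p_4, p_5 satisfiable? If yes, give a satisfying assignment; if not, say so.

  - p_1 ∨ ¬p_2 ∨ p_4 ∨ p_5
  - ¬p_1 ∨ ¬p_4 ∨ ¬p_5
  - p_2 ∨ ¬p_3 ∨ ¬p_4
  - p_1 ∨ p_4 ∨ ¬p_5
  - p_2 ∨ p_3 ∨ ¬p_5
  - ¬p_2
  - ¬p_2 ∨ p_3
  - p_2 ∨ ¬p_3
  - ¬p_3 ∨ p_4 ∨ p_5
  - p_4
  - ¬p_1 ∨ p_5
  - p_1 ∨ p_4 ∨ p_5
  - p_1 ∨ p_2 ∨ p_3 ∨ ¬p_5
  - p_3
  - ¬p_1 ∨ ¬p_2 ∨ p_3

Case p_2 = True:
  Clause (¬p_2) is falsified — contradiction.
Case p_2 = False:
  (p_2 ∨ ¬p_3) forces p_3 = False.
  Clause (p_3) is falsified — contradiction.
Both cases fail, so the formula is unsatisfiable.

Unsatisfiable — no assignment works.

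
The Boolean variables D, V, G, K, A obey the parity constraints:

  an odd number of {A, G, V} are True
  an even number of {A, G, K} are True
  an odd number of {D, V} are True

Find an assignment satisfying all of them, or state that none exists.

D = True, V = False, G = True, K = True, A = False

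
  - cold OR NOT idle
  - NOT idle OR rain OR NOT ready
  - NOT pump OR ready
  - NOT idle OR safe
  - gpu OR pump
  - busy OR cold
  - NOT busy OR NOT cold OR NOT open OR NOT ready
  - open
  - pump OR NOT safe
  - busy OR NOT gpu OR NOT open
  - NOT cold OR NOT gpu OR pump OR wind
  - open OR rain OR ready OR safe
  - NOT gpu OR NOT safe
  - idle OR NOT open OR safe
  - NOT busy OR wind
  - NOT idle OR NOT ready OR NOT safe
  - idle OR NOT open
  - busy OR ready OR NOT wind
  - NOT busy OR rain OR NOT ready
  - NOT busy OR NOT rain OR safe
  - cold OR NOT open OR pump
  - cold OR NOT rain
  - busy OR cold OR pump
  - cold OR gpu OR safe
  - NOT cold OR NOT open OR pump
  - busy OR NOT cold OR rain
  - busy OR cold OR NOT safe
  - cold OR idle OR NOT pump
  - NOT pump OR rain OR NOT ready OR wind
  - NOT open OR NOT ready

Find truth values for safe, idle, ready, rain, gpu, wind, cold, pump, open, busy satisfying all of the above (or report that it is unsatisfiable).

Case safe = True:
  (open) forces open = True.
  (pump OR NOT safe) forces pump = True.
  (NOT pump OR ready) forces ready = True.
  Clause (NOT open OR NOT ready) is falsified — contradiction.
Case safe = False:
  (NOT idle OR safe) forces idle = False.
  (open) forces open = True.
  Clause (idle OR NOT open OR safe) is falsified — contradiction.
Both cases fail, so the formula is unsatisfiable.

No satisfying assignment exists.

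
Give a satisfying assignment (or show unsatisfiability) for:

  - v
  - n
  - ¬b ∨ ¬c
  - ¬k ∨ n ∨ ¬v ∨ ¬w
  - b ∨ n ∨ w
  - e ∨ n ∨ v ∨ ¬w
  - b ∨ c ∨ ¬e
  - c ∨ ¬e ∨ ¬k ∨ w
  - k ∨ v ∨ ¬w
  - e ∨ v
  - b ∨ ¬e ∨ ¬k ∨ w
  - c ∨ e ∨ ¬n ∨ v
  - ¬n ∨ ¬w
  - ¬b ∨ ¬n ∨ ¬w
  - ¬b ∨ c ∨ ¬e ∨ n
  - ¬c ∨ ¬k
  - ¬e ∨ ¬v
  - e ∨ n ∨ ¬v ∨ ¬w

n: True, w: False, e: False, b: False, v: True, k: True, c: False

Unit clause (v) forces v = True.
Unit clause (n) forces n = True.
In (¬n ∨ ¬w) only ¬w is left, so w = False.
In (¬e ∨ ¬v) only ¬e is left, so e = False.
Set b = False.
Set k = True.
  then (¬c ∨ ¬k) forces c = False.
All clauses satisfied.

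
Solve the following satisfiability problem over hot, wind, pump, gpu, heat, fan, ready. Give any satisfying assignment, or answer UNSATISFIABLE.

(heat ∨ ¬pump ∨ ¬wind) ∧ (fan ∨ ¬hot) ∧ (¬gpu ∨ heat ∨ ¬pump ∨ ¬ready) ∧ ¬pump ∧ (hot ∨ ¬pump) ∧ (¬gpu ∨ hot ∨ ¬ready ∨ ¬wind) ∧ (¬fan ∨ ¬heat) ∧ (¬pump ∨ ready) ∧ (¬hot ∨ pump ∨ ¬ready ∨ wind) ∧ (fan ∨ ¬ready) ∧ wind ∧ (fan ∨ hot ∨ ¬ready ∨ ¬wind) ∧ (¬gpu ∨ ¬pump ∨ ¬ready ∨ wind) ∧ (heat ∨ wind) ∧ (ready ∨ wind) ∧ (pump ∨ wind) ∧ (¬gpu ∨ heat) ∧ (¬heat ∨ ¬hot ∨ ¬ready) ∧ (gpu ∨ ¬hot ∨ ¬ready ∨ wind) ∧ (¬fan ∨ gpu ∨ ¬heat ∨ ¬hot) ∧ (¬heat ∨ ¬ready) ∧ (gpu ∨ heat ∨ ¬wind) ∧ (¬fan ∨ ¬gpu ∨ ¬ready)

Unit clause (¬pump) forces pump = False.
Unit clause (wind) forces wind = True.
Try hot = True:
  (fan ∨ ¬hot) forces fan = True.
  (¬fan ∨ ¬heat) forces heat = False.
  (¬gpu ∨ heat) forces gpu = False.
  clause (gpu ∨ heat ∨ ¬wind) is falsified — backtrack.
So hot = False.
Set gpu = True.
  then (¬gpu ∨ hot ∨ ¬ready ∨ ¬wind) forces ready = False.
  then (¬gpu ∨ heat) forces heat = True.
  then (¬fan ∨ ¬heat) forces fan = False.
All clauses satisfied.

hot = False, wind = True, pump = False, gpu = True, heat = True, fan = False, ready = False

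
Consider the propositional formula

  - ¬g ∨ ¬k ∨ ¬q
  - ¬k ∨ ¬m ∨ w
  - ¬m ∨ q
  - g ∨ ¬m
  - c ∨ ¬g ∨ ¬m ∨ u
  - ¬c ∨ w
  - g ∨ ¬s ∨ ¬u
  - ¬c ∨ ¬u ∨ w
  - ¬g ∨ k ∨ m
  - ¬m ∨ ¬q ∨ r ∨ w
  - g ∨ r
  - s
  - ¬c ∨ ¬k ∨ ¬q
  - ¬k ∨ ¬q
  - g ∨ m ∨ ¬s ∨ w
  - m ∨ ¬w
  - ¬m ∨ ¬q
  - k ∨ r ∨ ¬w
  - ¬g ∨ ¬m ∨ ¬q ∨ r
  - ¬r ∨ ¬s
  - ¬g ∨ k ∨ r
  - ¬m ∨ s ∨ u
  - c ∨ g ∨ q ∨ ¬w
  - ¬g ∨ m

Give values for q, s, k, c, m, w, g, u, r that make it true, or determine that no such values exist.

Case s = True:
  (¬r ∨ ¬s) forces r = False.
  (g ∨ r) forces g = True.
  (¬g ∨ k ∨ r) forces k = True.
  (¬g ∨ ¬k ∨ ¬q) forces q = False.
  (¬m ∨ q) forces m = False.
  Clause (¬g ∨ m) is falsified — contradiction.
Case s = False:
  Clause (s) is falsified — contradiction.
Both cases fail, so the formula is unsatisfiable.

UNSATISFIABLE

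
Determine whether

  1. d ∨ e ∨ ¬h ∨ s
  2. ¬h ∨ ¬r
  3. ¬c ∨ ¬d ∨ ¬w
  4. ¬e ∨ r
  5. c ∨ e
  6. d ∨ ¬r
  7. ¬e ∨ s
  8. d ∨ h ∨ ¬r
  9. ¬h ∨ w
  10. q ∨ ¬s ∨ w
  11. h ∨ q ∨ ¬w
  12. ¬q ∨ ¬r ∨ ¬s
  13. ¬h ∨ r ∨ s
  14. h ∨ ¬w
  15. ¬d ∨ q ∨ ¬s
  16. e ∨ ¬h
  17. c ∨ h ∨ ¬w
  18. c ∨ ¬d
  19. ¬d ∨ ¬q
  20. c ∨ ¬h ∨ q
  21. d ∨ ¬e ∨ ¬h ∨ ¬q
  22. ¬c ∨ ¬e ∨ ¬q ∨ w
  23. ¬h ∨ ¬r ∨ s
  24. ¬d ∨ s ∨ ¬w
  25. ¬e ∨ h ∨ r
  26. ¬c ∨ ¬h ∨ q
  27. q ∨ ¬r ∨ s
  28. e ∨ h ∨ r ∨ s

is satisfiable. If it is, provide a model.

Set r = False.
  then (¬e ∨ r) forces e = False.
  then (c ∨ e) forces c = True.
  then (e ∨ ¬h) forces h = False.
  then (e ∨ h ∨ r ∨ s) forces s = True.
  then (h ∨ ¬w) forces w = False.
  then (q ∨ ¬s ∨ w) forces q = True.
  then (¬d ∨ ¬q) forces d = False.
All clauses satisfied.

r=F, w=F, h=F, d=F, s=T, c=T, e=F, q=T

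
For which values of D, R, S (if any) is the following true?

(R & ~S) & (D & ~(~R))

D=T; R=T; S=F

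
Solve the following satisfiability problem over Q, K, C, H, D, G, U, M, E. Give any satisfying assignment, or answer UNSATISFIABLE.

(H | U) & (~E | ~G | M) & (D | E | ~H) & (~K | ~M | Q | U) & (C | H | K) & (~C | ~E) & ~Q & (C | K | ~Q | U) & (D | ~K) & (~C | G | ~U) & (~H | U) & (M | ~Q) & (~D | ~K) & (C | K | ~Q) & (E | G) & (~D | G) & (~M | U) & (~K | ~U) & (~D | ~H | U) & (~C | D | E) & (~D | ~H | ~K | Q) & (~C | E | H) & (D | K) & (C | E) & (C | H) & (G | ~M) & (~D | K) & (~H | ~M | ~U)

Case K = True:
  (~Q) forces Q = False.
  (D | ~K) forces D = True.
  Clause (~D | ~K) is falsified — contradiction.
Case K = False:
  (~Q) forces Q = False.
  (D | K) forces D = True.
  Clause (~D | K) is falsified — contradiction.
Both cases fail, so the formula is unsatisfiable.

Unsatisfiable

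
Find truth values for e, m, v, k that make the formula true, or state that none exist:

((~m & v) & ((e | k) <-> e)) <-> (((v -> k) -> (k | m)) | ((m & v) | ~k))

e = True, m = False, v = True, k = True

  ((~m & v) & ((e | k) <-> e)) <-> (((v -> k) -> (k | m)) | ((m & v) | ~k)) = True
    (~m & v) & ((e | k) <-> e) = True
      ~m & v = True
        ~m = True
      (e | k) <-> e = True
        e | k = True
    ((v -> k) -> (k | m)) | ((m & v) | ~k) = True
      (v -> k) -> (k | m) = True
        v -> k = True
        k | m = True
      (m & v) | ~k = False
        m & v = False
        ~k = False
The formula evaluates to True.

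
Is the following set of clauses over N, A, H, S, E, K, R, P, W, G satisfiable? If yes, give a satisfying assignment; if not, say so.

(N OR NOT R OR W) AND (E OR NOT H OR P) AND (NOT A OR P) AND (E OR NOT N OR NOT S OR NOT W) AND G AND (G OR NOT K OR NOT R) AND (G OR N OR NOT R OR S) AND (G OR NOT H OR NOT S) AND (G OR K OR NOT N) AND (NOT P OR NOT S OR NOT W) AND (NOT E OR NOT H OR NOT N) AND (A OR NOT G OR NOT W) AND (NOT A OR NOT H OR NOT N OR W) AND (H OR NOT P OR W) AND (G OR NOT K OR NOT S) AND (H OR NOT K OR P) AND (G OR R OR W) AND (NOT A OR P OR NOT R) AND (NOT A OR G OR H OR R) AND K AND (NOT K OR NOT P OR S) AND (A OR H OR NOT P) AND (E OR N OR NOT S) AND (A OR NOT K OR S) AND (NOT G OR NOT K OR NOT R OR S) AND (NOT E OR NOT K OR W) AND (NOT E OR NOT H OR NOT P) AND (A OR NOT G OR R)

N = True; A = False; H = True; S = True; E = False; K = True; R = True; P = True; W = False; G = True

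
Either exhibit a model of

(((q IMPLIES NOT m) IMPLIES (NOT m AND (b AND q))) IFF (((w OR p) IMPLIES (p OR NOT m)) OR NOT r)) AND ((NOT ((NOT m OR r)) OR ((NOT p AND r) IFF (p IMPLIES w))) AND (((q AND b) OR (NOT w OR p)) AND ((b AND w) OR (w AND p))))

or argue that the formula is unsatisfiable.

r: False, q: True, m: True, p: True, b: False, w: True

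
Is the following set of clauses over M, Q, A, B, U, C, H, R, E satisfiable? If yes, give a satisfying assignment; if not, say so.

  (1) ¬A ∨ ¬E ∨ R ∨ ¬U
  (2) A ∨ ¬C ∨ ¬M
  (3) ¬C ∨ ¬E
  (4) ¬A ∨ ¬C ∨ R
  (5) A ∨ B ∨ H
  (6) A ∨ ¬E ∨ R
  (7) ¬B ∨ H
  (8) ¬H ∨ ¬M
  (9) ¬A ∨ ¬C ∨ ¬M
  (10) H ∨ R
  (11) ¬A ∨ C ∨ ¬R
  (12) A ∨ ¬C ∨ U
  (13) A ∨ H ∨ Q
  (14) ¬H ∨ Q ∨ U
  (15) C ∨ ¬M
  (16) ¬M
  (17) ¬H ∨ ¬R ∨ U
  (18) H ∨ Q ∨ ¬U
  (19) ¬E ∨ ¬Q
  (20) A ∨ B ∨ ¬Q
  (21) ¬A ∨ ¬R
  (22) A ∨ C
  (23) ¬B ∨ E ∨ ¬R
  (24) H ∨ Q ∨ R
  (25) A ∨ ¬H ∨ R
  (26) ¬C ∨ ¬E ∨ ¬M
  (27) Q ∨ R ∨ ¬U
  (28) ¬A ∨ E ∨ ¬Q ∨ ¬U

Unit clause (¬M) forces M = False.
Set Q = True.
  then (¬E ∨ ¬Q) forces E = False.
Set A = True.
  then (¬A ∨ ¬R) forces R = False.
  then (¬A ∨ E ∨ ¬Q ∨ ¬U) forces U = False.
  then (¬A ∨ ¬C ∨ R) forces C = False.
  then (H ∨ R) forces H = True.
Set B = False.
All clauses satisfied.

M = False; Q = True; A = True; B = False; U = False; C = False; H = True; R = False; E = False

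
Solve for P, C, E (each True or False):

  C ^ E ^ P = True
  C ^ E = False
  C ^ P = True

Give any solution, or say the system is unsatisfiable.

P=T; C=F; E=F

C ^ E ^ P = F ^ F ^ T = True ✓
C ^ E = F ^ F = False ✓
C ^ P = F ^ T = True ✓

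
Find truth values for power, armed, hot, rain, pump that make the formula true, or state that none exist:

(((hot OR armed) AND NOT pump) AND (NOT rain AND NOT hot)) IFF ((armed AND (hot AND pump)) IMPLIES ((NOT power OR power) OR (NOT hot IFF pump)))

power=F, armed=T, hot=F, rain=F, pump=F

  (((hot OR armed) AND NOT pump) AND (NOT rain AND NOT hot)) IFF ((armed AND (hot AND pump)) IMPLIES ((NOT power OR power) OR (NOT hot IFF pump))) = True
    ((hot OR armed) AND NOT pump) AND (NOT rain AND NOT hot) = True
      (hot OR armed) AND NOT pump = True
        hot OR armed = True
        NOT pump = True
      NOT rain AND NOT hot = True
        NOT rain = True
        NOT hot = True
    (armed AND (hot AND pump)) IMPLIES ((NOT power OR power) OR (NOT hot IFF pump)) = True
      armed AND (hot AND pump) = False
        hot AND pump = False
      (NOT power OR power) OR (NOT hot IFF pump) = True
        NOT power OR power = True
          NOT power = True
        NOT hot IFF pump = False
          NOT hot = True
The formula evaluates to True.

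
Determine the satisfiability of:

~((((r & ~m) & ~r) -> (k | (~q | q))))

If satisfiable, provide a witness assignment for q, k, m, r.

Unsatisfiable — no assignment works.

Case q = True: the formula becomes ~((((r & ~m) & ~r) -> True)) = False.
Case q = False: the formula becomes ~((((r & ~m) & ~r) -> True)) = False.
Both cases fail — unsatisfiable.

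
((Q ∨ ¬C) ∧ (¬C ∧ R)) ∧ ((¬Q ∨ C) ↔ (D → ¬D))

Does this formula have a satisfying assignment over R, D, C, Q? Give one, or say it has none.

R = True; D = True; C = False; Q = True

  (Q ∨ ¬C) ∧ (¬C ∧ R) = True
    Q ∨ ¬C = True
      ¬C = True
    ¬C ∧ R = True
      ¬C = True
  (¬Q ∨ C) ↔ (D → ¬D) = True
    ¬Q ∨ C = False
      ¬Q = False
    D → ¬D = False
      ¬D = False
Both conjuncts True, so the formula holds.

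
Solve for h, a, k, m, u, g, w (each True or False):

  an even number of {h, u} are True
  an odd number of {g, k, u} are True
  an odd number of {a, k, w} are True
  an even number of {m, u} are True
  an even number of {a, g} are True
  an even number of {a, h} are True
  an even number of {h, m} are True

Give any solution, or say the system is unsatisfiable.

h=T, a=T, k=T, m=T, u=T, g=T, w=T

{h, u}: 2 true → even ✓
{g, k, u}: 3 true → odd ✓
{a, k, w}: 3 true → odd ✓
{m, u}: 2 true → even ✓
{a, g}: 2 true → even ✓
{a, h}: 2 true → even ✓
{h, m}: 2 true → even ✓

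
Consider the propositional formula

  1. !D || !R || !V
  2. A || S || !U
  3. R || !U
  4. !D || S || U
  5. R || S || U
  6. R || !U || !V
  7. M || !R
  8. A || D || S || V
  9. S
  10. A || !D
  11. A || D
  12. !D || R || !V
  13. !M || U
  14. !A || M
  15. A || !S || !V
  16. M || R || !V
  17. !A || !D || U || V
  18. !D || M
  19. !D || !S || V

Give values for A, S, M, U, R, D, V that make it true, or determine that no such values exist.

Unit clause (S) forces S = True.
Set A = True.
  then (!A || M) forces M = True.
  then (!M || U) forces U = True.
  then (R || !U) forces R = True.
Try D = True:
  (!D || !R || !V) forces V = False.
  clause (!D || !S || V) is falsified — backtrack.
So D = False.
Set V = True.
All clauses satisfied.

A=T; S=T; M=T; U=T; R=T; D=F; V=T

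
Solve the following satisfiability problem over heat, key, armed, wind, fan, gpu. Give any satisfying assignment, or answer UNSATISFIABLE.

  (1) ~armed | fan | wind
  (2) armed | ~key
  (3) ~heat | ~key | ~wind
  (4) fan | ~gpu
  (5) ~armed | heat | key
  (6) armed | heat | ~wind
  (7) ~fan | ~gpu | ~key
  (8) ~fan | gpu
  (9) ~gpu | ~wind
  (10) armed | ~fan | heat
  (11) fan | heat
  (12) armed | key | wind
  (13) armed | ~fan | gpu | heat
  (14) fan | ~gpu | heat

heat = True; key = False; armed = False; wind = True; fan = False; gpu = False

Try heat = False:
  (fan | heat) forces fan = True.
  (~fan | gpu) forces gpu = True.
  (~fan | ~gpu | ~key) forces key = False.
  (~armed | heat | key) forces armed = False.
  clause (armed | ~fan | heat) is falsified — backtrack.
So heat = True.
Set key = False.
Set armed = False.
  then (armed | key | wind) forces wind = True.
  then (~gpu | ~wind) forces gpu = False.
  then (~fan | gpu) forces fan = False.
All clauses satisfied.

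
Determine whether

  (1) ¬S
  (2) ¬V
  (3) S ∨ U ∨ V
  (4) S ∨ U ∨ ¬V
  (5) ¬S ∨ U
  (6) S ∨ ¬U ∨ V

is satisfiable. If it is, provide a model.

Case S = True:
  Clause (¬S) is falsified — contradiction.
Case S = False:
  (¬V) forces V = False.
  (S ∨ U ∨ V) forces U = True.
  Clause (S ∨ ¬U ∨ V) is falsified — contradiction.
Both cases fail, so the formula is unsatisfiable.

The formula is unsatisfiable.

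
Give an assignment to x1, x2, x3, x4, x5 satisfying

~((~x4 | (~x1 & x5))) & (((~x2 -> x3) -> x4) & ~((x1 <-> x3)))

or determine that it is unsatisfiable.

x1: True; x2: False; x3: False; x4: True; x5: True

  ~((~x4 | (~x1 & x5))) = True
    ~x4 | (~x1 & x5) = False
      ~x4 = False
      ~x1 & x5 = False
        ~x1 = False
  ((~x2 -> x3) -> x4) & ~((x1 <-> x3)) = True
    (~x2 -> x3) -> x4 = True
      ~x2 -> x3 = False
        ~x2 = True
    ~((x1 <-> x3)) = True
      x1 <-> x3 = False
Both conjuncts True, so the formula holds.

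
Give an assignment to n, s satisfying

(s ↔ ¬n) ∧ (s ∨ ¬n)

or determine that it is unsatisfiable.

n: False; s: True

  s ↔ ¬n = True
    ¬n = True
  s ∨ ¬n = True
    ¬n = True
Both conjuncts True, so the formula holds.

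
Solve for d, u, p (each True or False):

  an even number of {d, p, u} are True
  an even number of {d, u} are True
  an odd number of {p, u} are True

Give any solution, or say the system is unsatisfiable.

d: True, u: True, p: False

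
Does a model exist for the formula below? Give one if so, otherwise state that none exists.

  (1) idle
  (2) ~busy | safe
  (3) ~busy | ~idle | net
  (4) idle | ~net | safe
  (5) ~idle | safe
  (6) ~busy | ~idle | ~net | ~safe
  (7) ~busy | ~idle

Unit clause (idle) forces idle = True.
In (~idle | safe) only safe is left, so safe = True.
In (~busy | ~idle) only ~busy is left, so busy = False.
Set net = False.
All clauses satisfied.

busy = False, idle = True, net = False, safe = True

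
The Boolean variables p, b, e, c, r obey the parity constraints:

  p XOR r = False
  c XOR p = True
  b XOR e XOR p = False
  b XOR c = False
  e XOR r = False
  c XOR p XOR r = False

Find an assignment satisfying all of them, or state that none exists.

p = True, b = False, e = True, c = False, r = True

p XOR r = T XOR T = False ✓
c XOR p = F XOR T = True ✓
b XOR e XOR p = F XOR T XOR T = False ✓
b XOR c = F XOR F = False ✓
e XOR r = T XOR T = False ✓
c XOR p XOR r = F XOR T XOR T = False ✓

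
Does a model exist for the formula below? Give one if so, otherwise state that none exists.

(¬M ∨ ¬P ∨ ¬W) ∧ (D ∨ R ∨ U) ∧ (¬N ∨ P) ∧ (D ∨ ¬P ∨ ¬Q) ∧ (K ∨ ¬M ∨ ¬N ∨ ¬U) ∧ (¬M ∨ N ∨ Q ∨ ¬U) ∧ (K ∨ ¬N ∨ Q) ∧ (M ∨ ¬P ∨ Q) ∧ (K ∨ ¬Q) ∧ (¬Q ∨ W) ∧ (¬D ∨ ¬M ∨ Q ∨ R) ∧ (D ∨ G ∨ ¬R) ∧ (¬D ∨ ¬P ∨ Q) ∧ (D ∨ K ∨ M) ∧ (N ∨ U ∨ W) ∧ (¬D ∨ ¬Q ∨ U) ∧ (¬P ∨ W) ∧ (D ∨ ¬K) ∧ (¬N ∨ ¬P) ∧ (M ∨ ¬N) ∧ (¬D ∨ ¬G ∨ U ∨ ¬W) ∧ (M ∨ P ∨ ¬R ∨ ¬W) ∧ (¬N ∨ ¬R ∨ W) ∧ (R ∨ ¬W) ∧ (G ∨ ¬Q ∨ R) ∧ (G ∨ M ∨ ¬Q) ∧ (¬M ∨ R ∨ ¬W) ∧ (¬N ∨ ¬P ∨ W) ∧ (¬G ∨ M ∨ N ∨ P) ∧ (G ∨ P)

Set R = True.
Set U = True.
Set P = False.
  then (¬N ∨ P) forces N = False.
  then (G ∨ P) forces G = True.
  then (¬G ∨ M ∨ N ∨ P) forces M = True.
  then (¬M ∨ N ∨ Q ∨ ¬U) forces Q = True.
  then (K ∨ ¬Q) forces K = True.
  then (¬Q ∨ W) forces W = True.
  then (D ∨ ¬K) forces D = True.
All clauses satisfied.

R = True, U = True, P = False, K = True, M = True, W = True, D = True, Q = True, G = True, N = False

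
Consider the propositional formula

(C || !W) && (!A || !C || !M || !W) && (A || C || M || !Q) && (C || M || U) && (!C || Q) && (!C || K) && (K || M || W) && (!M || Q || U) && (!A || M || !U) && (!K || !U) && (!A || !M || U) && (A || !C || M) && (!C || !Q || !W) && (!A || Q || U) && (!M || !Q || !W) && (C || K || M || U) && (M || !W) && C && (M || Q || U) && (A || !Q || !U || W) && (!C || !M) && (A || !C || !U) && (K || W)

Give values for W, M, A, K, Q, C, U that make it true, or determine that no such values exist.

Unit clause (C) forces C = True.
In (!C || !M) only !M is left, so M = False.
In (!C || Q) only Q is left, so Q = True.
In (!C || K) only K is left, so K = True.
In (!K || !U) only !U is left, so U = False.
In (A || !C || M) only A is left, so A = True.
In (!C || !Q || !W) only !W is left, so W = False.
All clauses satisfied.

W=F, M=F, A=T, K=T, Q=T, C=T, U=F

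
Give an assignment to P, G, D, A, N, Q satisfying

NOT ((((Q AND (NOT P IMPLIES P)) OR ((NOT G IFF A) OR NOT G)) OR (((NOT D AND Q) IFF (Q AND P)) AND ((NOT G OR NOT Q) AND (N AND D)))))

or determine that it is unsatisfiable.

P = False; G = True; D = False; A = True; N = True; Q = True

  NOT ((((Q AND (NOT P IMPLIES P)) OR ((NOT G IFF A) OR NOT G)) OR (((NOT D AND Q) IFF (Q AND P)) AND ((NOT G OR NOT Q) AND (N AND D))))) = True
    ((Q AND (NOT P IMPLIES P)) OR ((NOT G IFF A) OR NOT G)) OR (((NOT D AND Q) IFF (Q AND P)) AND ((NOT G OR NOT Q) AND (N AND D))) = False
      (Q AND (NOT P IMPLIES P)) OR ((NOT G IFF A) OR NOT G) = False
        Q AND (NOT P IMPLIES P) = False
          NOT P IMPLIES P = False
            NOT P = True
        (NOT G IFF A) OR NOT G = False
          NOT G IFF A = False
            NOT G = False
          NOT G = False
      ((NOT D AND Q) IFF (Q AND P)) AND ((NOT G OR NOT Q) AND (N AND D)) = False
        (NOT D AND Q) IFF (Q AND P) = False
          NOT D AND Q = True
            NOT D = True
          Q AND P = False
        (NOT G OR NOT Q) AND (N AND D) = False
          NOT G OR NOT Q = False
            NOT G = False
            NOT Q = False
          N AND D = False
The formula evaluates to True.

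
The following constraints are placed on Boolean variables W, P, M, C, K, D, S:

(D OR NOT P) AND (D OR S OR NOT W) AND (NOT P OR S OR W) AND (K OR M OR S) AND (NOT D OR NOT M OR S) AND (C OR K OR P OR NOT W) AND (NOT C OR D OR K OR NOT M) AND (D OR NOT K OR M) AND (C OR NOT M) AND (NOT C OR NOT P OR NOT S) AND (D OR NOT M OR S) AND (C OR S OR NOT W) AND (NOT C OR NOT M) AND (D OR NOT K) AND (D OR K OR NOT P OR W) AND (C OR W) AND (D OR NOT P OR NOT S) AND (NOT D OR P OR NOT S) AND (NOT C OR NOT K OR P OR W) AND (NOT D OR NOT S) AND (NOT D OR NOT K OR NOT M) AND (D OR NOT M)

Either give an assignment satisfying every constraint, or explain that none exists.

Set W = True.
Set P = True.
  then (D OR NOT P) forces D = True.
  then (NOT D OR NOT S) forces S = False.
  then (NOT D OR NOT M OR S) forces M = False.
  then (C OR S OR NOT W) forces C = True.
  then (K OR M OR S) forces K = True.
All clauses satisfied.

W = True; P = True; M = False; C = True; K = True; D = True; S = False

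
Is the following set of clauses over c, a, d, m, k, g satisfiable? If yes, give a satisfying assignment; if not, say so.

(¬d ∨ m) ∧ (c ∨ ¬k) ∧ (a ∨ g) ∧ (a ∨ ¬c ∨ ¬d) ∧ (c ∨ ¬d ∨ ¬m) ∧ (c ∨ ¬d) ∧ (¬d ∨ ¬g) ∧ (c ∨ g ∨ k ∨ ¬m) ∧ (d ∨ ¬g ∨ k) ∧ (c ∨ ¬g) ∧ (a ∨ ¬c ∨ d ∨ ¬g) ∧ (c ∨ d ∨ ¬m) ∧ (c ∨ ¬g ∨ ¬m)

c = False, a = True, d = False, m = False, k = False, g = False

Set c = False.
  then (c ∨ ¬k) forces k = False.
  then (c ∨ ¬d) forces d = False.
  then (d ∨ ¬g ∨ k) forces g = False.
  then (c ∨ d ∨ ¬m) forces m = False.
  then (a ∨ g) forces a = True.
All clauses satisfied.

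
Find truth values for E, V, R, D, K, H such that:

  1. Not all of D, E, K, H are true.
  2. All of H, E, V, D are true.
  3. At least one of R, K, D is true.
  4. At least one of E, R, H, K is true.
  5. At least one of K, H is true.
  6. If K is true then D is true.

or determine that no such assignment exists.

E = True, V = True, R = True, D = True, K = False, H = True

  (1) {D, E, K, H}: 3/4 true — not all ✓
  (2) {H, E, V, D}: all 4 true ✓
  (3) {R, K, D}: 2 true — at least one ✓
  (4) {E, R, H, K}: 3 true — at least one ✓
  (5) {K, H}: 1 true — at least one ✓
  (6) K=F ⇒ D: vacuous ✓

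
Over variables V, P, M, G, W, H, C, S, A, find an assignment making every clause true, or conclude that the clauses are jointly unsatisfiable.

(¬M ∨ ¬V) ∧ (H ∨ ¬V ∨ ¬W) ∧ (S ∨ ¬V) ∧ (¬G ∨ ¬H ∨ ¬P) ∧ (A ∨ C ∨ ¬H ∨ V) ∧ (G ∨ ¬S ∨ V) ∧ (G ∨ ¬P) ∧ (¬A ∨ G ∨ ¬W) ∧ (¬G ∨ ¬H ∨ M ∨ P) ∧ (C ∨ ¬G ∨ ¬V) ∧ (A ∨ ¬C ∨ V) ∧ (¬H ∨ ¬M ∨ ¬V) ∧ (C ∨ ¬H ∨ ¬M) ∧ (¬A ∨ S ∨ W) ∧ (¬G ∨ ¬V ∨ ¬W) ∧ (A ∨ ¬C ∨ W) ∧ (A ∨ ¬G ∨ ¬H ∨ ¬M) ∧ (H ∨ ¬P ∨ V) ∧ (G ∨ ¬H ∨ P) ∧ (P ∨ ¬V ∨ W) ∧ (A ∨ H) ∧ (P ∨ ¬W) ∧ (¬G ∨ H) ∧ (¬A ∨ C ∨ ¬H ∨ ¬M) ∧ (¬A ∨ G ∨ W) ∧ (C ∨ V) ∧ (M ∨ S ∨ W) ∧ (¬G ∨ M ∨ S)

Set V = False.
  then (C ∨ V) forces C = True.
  then (A ∨ ¬C ∨ V) forces A = True.
Try P = True:
  (G ∨ ¬P) forces G = True.
  (¬G ∨ ¬H ∨ ¬P) forces H = False.
  clause (H ∨ ¬P ∨ V) is falsified — backtrack.
So P = False.
  then (P ∨ ¬W) forces W = False.
  then (¬A ∨ G ∨ W) forces G = True.
  then (¬A ∨ S ∨ W) forces S = True.
  then (¬G ∨ H) forces H = True.
  then (¬G ∨ ¬H ∨ M ∨ P) forces M = True.
All clauses satisfied.

V: False; P: False; M: True; G: True; W: False; H: True; C: True; S: True; A: True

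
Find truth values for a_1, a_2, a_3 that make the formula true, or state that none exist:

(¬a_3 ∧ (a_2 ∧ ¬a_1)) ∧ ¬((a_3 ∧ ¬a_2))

a_1 = False, a_2 = True, a_3 = False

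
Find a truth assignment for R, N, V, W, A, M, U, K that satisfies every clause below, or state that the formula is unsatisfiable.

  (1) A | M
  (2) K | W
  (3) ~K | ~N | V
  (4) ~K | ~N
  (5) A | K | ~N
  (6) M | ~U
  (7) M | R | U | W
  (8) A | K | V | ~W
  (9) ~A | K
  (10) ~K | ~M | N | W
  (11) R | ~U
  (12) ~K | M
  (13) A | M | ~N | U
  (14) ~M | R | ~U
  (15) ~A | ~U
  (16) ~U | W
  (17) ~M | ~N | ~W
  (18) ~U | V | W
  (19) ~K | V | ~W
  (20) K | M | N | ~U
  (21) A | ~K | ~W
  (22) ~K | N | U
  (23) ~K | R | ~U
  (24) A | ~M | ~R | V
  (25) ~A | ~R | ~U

R=F, N=F, V=T, W=T, A=F, M=T, U=F, K=F

Set R = False.
  then (R | ~U) forces U = False.
Try N = True:
  (~K | ~N) forces K = False.
  (K | W) forces W = True.
  (A | K | ~N) forces A = True.
  clause (~A | K) is falsified — backtrack.
So N = False.
  then (~K | N | U) forces K = False.
  then (K | W) forces W = True.
  then (~A | K) forces A = False.
  then (A | M) forces M = True.
  then (A | K | V | ~W) forces V = True.
All clauses satisfied.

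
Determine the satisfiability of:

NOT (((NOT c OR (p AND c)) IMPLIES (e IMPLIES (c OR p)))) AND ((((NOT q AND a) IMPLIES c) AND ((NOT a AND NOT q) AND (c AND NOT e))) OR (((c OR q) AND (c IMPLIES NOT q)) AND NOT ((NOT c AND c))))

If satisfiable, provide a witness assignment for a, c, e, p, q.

a = True, c = False, e = True, p = False, q = True

  NOT (((NOT c OR (p AND c)) IMPLIES (e IMPLIES (c OR p)))) = True
    (NOT c OR (p AND c)) IMPLIES (e IMPLIES (c OR p)) = False
      NOT c OR (p AND c) = True
        NOT c = True
        p AND c = False
      e IMPLIES (c OR p) = False
        c OR p = False
  (((NOT q AND a) IMPLIES c) AND ((NOT a AND NOT q) AND (c AND NOT e))) OR (((c OR q) AND (c IMPLIES NOT q)) AND NOT ((NOT c AND c))) = True
    ((NOT q AND a) IMPLIES c) AND ((NOT a AND NOT q) AND (c AND NOT e)) = False
      (NOT q AND a) IMPLIES c = True
        NOT q AND a = False
          NOT q = False
      (NOT a AND NOT q) AND (c AND NOT e) = False
        NOT a AND NOT q = False
          NOT a = False
          NOT q = False
        c AND NOT e = False
          NOT e = False
    ((c OR q) AND (c IMPLIES NOT q)) AND NOT ((NOT c AND c)) = True
      (c OR q) AND (c IMPLIES NOT q) = True
        c OR q = True
        c IMPLIES NOT q = True
          NOT q = False
      NOT ((NOT c AND c)) = True
        NOT c AND c = False
          NOT c = True
Both conjuncts True, so the formula holds.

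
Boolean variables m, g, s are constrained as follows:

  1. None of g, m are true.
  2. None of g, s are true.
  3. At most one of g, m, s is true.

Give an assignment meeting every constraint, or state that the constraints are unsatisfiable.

m: False, g: False, s: False

  (1) {g, m}: 0 true — none ✓
  (2) {g, s}: 0 true — none ✓
  (3) {g, m, s}: 0 true — at most one ✓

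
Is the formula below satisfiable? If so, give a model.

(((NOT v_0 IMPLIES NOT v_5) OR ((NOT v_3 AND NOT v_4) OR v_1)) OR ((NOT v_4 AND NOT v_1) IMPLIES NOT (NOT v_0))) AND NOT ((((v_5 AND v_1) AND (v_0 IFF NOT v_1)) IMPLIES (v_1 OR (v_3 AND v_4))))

Unsatisfiable

The conjunct NOT ((((v_5 AND v_1) AND (v_0 IFF NOT v_1)) IMPLIES (v_1 OR (v_3 AND v_4)))) is unsatisfiable on its own:
  v_1 = True: this becomes NOT (((v_5 AND NOT v_0) IMPLIES True)) = False.
  v_1 = False: this becomes NOT ((False IMPLIES (v_3 AND v_4))) = False.
So the whole conjunction is unsatisfiable.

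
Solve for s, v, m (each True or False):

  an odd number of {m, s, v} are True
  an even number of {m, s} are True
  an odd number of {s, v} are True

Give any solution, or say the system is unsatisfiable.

s=F, v=T, m=F

{m, s, v}: 1 true → odd ✓
{m, s}: 0 true → even ✓
{s, v}: 1 true → odd ✓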